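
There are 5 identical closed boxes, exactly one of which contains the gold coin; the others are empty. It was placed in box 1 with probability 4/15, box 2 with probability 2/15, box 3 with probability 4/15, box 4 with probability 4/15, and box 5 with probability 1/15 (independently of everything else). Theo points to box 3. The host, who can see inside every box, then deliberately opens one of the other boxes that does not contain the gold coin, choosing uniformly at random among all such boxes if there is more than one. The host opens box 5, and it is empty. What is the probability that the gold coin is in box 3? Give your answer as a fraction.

3/13

Condition on the true location of the gold coin.
If it is in either of boxes 1 and 4 (prior 4/15 each): the host has 3 equally likely choices, so probability 1/3; weight (4/15)·(1/3) = 4/45 each.
If it is in box 2 (prior 2/15): the host has 3 equally likely choices, so probability 1/3; weight (2/15)·(1/3) = 2/45.
If it is in box 3 (prior 4/15): the host has 4 equally likely choices, so probability 1/4; weight (4/15)·(1/4) = 1/15.
If it is in box 5 (prior 1/15): the host opened box 5, so this case is ruled out; weight (1/15)·0 = 0.
The weights sum to 13/45.
So P(the gold coin in box 3 | the host opened box 5) = (1/15) / (13/45) = 3/13.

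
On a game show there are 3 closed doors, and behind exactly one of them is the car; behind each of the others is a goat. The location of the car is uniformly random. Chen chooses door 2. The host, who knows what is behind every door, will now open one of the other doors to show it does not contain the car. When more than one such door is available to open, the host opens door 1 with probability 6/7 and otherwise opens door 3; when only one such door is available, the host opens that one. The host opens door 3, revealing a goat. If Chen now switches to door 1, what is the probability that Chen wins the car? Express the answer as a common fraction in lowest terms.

7/8

Apply Bayes' rule, conditioning on where the car actually is.
If it is behind door 1 (prior 1/3): only door 3 is available, probability 1; weight (1/3)·1 = 1/3.
If it is behind door 2 (prior 1/3): door 1 is available but not opened, probability 1/7; weight (1/3)·(1/7) = 1/21.
If it is behind door 3 (prior 1/3): the host opened door 3, so this case is ruled out; weight (1/3)·0 = 0.
The weights sum to 8/21.
So P(the car behind door 1 | the host opened door 3) = (1/3) / (8/21) = 7/8.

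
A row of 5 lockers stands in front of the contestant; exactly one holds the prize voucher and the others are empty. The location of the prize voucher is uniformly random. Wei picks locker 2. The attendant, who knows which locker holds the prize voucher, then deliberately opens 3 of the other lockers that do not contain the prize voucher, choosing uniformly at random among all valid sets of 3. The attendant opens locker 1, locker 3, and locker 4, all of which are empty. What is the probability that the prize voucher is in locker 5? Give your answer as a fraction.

Condition on the true location of the prize voucher.
If it is in any of lockers 1, 3, and 4 (prior 1/5 each): that locker was opened and seen not to hold the prize — ruled out; weight (1/5)·0 = 0 each.
If it is in locker 2 (prior 1/5): the attendant has 4 equally likely choices, so probability 1/4; weight (1/5)·(1/4) = 1/20.
If it is in locker 5 (prior 1/5): the attendant has no choice, probability 1; weight (1/5)·1 = 1/5.
The weights sum to 1/4.
So P(the prize voucher in locker 5 | the attendant opened locker 1, locker 3, and locker 4) = (1/5) / (1/4) = 4/5.

4/5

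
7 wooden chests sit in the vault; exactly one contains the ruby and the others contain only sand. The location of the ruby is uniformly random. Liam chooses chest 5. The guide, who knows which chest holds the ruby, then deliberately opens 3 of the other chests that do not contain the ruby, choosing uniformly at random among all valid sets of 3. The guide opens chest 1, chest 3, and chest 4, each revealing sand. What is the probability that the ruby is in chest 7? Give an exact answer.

Consider each possible location of the ruby in turn.
If it is in any of chests 1, 3, and 4 (prior 1/7 each): that chest was opened and seen not to hold the prize — ruled out; weight (1/7)·0 = 0 each.
If it is in any of chests 2, 6, and 7 (prior 1/7 each): the guide has 10 equally likely choices, so probability 1/10; weight (1/7)·(1/10) = 1/70 each.
If it is in chest 5 (prior 1/7): the guide has 20 equally likely choices, so probability 1/20; weight (1/7)·(1/20) = 1/140.
The weights sum to 1/20.
So P(the ruby in chest 7 | the guide opened chest 1, chest 3, and chest 4) = (1/70) / (1/20) = 2/7.

2/7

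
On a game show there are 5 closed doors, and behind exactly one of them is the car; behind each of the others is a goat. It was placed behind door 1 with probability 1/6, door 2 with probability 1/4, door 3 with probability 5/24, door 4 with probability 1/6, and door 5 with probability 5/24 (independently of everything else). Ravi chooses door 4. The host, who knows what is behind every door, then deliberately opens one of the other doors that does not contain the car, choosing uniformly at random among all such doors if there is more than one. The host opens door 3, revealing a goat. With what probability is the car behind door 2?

Apply Bayes' rule, conditioning on where the car actually is.
If it is behind door 1 (prior 1/6): the host has 3 equally likely choices, so probability 1/3; weight (1/6)·(1/3) = 1/18.
If it is behind door 2 (prior 1/4): the host has 3 equally likely choices, so probability 1/3; weight (1/4)·(1/3) = 1/12.
If it is behind door 3 (prior 5/24): the host opened door 3, so this case is ruled out; weight (5/24)·0 = 0.
If it is behind door 4 (prior 1/6): the host has 4 equally likely choices, so probability 1/4; weight (1/6)·(1/4) = 1/24.
If it is behind door 5 (prior 5/24): the host has 3 equally likely choices, so probability 1/3; weight (5/24)·(1/3) = 5/72.
The weights sum to 1/4.
So P(the car behind door 2 | the host opened door 3) = (1/12) / (1/4) = 1/3.

1/3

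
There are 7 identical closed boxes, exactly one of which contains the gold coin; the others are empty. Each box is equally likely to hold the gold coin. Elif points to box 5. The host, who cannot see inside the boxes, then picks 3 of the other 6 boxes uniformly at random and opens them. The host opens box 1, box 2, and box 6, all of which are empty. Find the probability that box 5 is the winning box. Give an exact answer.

1/4

Condition on the true location of the gold coin.
If it is in any of boxes 1, 2, and 6 (prior 1/7 each): that box was opened and seen not to hold the prize — ruled out; weight (1/7)·0 = 0 each.
If it is in any of boxes 3, 4, 5, and 7 (prior 1/7 each): the host picks exactly this set with probability 1/20 regardless, and none is the prize; weight (1/7)·(1/20) = 1/140 each.
The weights sum to 1/35.
So P(the gold coin in box 5 | the host opened box 1, box 2, and box 6) = (1/140) / (1/35) = 1/4.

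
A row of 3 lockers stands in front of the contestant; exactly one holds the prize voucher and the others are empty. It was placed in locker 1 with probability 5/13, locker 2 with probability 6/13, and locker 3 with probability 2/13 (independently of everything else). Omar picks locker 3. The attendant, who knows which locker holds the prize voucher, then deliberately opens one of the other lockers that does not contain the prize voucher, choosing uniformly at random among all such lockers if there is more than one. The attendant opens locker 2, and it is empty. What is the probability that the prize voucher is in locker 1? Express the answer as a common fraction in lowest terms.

Consider each possible location of the prize voucher in turn.
If it is in locker 1 (prior 5/13): the attendant has no choice, probability 1; weight (5/13)·1 = 5/13.
If it is in locker 2 (prior 6/13): the attendant opened locker 2, so this case is ruled out; weight (6/13)·0 = 0.
If it is in locker 3 (prior 2/13): the attendant has 2 equally likely choices, so probability 1/2; weight (2/13)·(1/2) = 1/13.
The weights sum to 6/13.
So P(the prize voucher in locker 1 | the attendant opened locker 2) = (5/13) / (6/13) = 5/6.

5/6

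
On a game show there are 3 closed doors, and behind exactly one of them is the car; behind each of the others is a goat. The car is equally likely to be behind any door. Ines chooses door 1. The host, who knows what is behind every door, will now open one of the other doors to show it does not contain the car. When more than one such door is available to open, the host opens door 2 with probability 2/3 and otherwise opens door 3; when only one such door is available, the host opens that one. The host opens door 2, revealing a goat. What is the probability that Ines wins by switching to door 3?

3/5

Consider each possible location of the car in turn.
If it is behind door 1 (prior 1/3): door 2 is available, opened with probability 2/3; weight (1/3)·(2/3) = 2/9.
If it is behind door 2 (prior 1/3): the host opened door 2, so this case is ruled out; weight (1/3)·0 = 0.
If it is behind door 3 (prior 1/3): only door 2 is available, probability 1; weight (1/3)·1 = 1/3.
The weights sum to 5/9.
So P(the car behind door 3 | the host opened door 2) = (1/3) / (5/9) = 3/5.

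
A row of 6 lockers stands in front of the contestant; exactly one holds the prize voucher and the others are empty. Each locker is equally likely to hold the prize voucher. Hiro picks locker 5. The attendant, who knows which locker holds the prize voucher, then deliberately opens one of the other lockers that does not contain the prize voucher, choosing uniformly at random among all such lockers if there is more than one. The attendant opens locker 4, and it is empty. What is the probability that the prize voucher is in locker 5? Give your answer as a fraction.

Condition on the true location of the prize voucher.
If it is in any of lockers 1, 2, 3, and 6 (prior 1/6 each): the attendant has 4 equally likely choices, so probability 1/4; weight (1/6)·(1/4) = 1/24 each.
If it is in locker 4 (prior 1/6): the attendant opened locker 4, so this case is ruled out; weight (1/6)·0 = 0.
If it is in locker 5 (prior 1/6): the attendant has 5 equally likely choices, so probability 1/5; weight (1/6)·(1/5) = 1/30.
The weights sum to 1/5.
So P(the prize voucher in locker 5 | the attendant opened locker 4) = (1/30) / (1/5) = 1/6.

1/6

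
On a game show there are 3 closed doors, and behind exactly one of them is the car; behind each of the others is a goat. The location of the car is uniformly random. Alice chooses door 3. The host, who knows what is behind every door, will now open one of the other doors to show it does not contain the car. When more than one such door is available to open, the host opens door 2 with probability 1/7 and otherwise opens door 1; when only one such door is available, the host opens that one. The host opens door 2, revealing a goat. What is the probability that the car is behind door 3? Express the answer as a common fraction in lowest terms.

Apply Bayes' rule, conditioning on where the car actually is.
If it is behind door 1 (prior 1/3): only door 2 is available, probability 1; weight (1/3)·1 = 1/3.
If it is behind door 2 (prior 1/3): the host opened door 2, so this case is ruled out; weight (1/3)·0 = 0.
If it is behind door 3 (prior 1/3): door 2 is available, opened with probability 1/7; weight (1/3)·(1/7) = 1/21.
The weights sum to 8/21.
So P(the car behind door 3 | the host opened door 2) = (1/21) / (8/21) = 1/8.

1/8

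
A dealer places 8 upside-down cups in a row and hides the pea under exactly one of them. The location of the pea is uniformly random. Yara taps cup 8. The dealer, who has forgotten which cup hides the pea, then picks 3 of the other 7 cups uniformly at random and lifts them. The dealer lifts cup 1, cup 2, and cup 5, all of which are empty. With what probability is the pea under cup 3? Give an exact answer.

1/5

Consider each possible location of the pea in turn.
If it is under any of cups 1, 2, and 5 (prior 1/8 each): that cup was opened and seen not to hold the prize — ruled out; weight (1/8)·0 = 0 each.
If it is under any of cups 3, 4, 6, 7, and 8 (prior 1/8 each): the dealer picks exactly this set with probability 1/35 regardless, and none is the prize; weight (1/8)·(1/35) = 1/280 each.
The weights sum to 1/56.
So P(the pea under cup 3 | the dealer opened cup 1, cup 2, and cup 5) = (1/280) / (1/56) = 1/5.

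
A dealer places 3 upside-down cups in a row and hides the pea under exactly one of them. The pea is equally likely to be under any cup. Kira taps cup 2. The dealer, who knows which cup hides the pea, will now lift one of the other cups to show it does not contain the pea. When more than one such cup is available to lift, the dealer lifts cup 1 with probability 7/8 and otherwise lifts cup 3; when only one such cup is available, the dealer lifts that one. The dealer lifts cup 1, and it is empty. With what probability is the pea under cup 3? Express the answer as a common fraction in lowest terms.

8/15

Apply Bayes' rule, conditioning on where the pea actually is.
If it is under cup 1 (prior 1/3): the dealer opened cup 1, so this case is ruled out; weight (1/3)·0 = 0.
If it is under cup 2 (prior 1/3): cup 1 is available, opened with probability 7/8; weight (1/3)·(7/8) = 7/24.
If it is under cup 3 (prior 1/3): only cup 1 is available, probability 1; weight (1/3)·1 = 1/3.
The weights sum to 5/8.
So P(the pea under cup 3 | the dealer opened cup 1) = (1/3) / (5/8) = 8/15.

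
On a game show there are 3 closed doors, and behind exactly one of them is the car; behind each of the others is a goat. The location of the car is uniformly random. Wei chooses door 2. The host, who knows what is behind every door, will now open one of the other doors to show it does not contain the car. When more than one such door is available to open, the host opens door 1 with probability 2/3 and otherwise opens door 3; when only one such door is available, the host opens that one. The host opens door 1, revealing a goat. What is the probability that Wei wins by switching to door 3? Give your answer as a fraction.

Apply Bayes' rule, conditioning on where the car actually is.
If it is behind door 1 (prior 1/3): the host opened door 1, so this case is ruled out; weight (1/3)·0 = 0.
If it is behind door 2 (prior 1/3): door 1 is available, opened with probability 2/3; weight (1/3)·(2/3) = 2/9.
If it is behind door 3 (prior 1/3): only door 1 is available, probability 1; weight (1/3)·1 = 1/3.
The weights sum to 5/9.
So P(the car behind door 3 | the host opened door 1) = (1/3) / (5/9) = 3/5.

3/5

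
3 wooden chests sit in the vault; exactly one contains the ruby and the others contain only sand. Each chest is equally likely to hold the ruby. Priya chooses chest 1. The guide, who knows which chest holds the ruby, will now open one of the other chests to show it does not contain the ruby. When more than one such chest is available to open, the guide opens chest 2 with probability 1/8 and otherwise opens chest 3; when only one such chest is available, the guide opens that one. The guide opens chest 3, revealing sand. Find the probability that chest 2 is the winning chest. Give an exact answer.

8/15

Apply Bayes' rule, conditioning on where the ruby actually is.
If it is in chest 1 (prior 1/3): chest 2 is available but not opened, probability 7/8; weight (1/3)·(7/8) = 7/24.
If it is in chest 2 (prior 1/3): only chest 3 is available, probability 1; weight (1/3)·1 = 1/3.
If it is in chest 3 (prior 1/3): the guide opened chest 3, so this case is ruled out; weight (1/3)·0 = 0.
The weights sum to 5/8.
So P(the ruby in chest 2 | the guide opened chest 3) = (1/3) / (5/8) = 8/15.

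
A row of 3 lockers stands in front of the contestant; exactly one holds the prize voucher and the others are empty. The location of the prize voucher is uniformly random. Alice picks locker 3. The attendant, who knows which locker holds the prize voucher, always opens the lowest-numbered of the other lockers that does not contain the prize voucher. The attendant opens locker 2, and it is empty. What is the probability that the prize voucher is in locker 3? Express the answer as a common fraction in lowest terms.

0

Apply Bayes' rule, conditioning on where the prize voucher actually is.
If it is in locker 1 (prior 1/3): locker 2 is the lowest-numbered option available, probability 1; weight (1/3)·1 = 1/3.
If it is in locker 2 (prior 1/3): the attendant opened locker 2, so this case is ruled out; weight (1/3)·0 = 0.
If it is in locker 3 (prior 1/3): the attendant would have opened locker 1 instead, probability 0; weight (1/3)·0 = 0.
The weights sum to 1/3.
So P(the prize voucher in locker 3 | the attendant opened locker 2) = 0 / (1/3) = 0.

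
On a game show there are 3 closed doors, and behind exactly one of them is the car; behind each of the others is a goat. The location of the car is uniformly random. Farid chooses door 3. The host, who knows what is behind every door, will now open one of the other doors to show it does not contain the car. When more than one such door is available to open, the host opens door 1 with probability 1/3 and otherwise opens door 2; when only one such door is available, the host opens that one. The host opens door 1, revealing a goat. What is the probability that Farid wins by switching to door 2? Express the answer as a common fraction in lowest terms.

3/4

Consider each possible location of the car in turn.
If it is behind door 1 (prior 1/3): the host opened door 1, so this case is ruled out; weight (1/3)·0 = 0.
If it is behind door 2 (prior 1/3): only door 1 is available, probability 1; weight (1/3)·1 = 1/3.
If it is behind door 3 (prior 1/3): door 1 is available, opened with probability 1/3; weight (1/3)·(1/3) = 1/9.
The weights sum to 4/9.
So P(the car behind door 2 | the host opened door 1) = (1/3) / (4/9) = 3/4.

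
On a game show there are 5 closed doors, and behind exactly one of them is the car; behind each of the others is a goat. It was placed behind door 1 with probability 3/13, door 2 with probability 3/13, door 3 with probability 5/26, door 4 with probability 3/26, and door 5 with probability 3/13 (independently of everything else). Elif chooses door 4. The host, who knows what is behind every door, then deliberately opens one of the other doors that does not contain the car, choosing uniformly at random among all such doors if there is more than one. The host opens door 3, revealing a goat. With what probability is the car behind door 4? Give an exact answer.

1/9

Condition on the true location of the car.
If it is behind any of doors 1, 2, and 5 (prior 3/13 each): the host has 3 equally likely choices, so probability 1/3; weight (3/13)·(1/3) = 1/13 each.
If it is behind door 3 (prior 5/26): the host opened door 3, so this case is ruled out; weight (5/26)·0 = 0.
If it is behind door 4 (prior 3/26): the host has 4 equally likely choices, so probability 1/4; weight (3/26)·(1/4) = 3/104.
The weights sum to 27/104.
So P(the car behind door 4 | the host opened door 3) = (3/104) / (27/104) = 1/9.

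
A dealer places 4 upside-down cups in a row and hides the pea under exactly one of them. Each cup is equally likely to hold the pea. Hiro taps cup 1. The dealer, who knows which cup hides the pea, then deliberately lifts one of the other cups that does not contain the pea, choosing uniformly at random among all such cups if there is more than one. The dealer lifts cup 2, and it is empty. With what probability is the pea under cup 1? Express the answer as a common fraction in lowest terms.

Condition on the true location of the pea.
If it is under cup 1 (prior 1/4): the dealer has 3 equally likely choices, so probability 1/3; weight (1/4)·(1/3) = 1/12.
If it is under cup 2 (prior 1/4): the dealer opened cup 2, so this case is ruled out; weight (1/4)·0 = 0.
If it is under either of cups 3 and 4 (prior 1/4 each): the dealer has 2 equally likely choices, so probability 1/2; weight (1/4)·(1/2) = 1/8 each.
The weights sum to 1/3.
So P(the pea under cup 1 | the dealer opened cup 2) = (1/12) / (1/3) = 1/4.

1/4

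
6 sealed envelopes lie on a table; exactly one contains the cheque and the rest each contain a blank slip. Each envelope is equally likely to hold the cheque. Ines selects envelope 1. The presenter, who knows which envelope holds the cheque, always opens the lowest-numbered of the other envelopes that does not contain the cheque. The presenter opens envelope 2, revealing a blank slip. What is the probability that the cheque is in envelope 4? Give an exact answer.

Apply Bayes' rule, conditioning on where the cheque actually is.
If it is in any of envelopes 1, 3, 4, 5, and 6 (prior 1/6 each): envelope 2 is the lowest-numbered option available, probability 1; weight (1/6)·1 = 1/6 each.
If it is in envelope 2 (prior 1/6): the presenter opened envelope 2, so this case is ruled out; weight (1/6)·0 = 0.
The weights sum to 5/6.
So P(the cheque in envelope 4 | the presenter opened envelope 2) = (1/6) / (5/6) = 1/5.

1/5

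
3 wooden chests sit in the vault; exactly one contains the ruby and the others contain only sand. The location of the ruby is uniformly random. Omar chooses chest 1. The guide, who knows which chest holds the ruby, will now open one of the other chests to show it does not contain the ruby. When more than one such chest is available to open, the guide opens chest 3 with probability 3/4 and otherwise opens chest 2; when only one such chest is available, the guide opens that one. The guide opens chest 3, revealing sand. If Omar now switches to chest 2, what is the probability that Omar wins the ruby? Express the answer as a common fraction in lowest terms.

4/7

Condition on the true location of the ruby.
If it is in chest 1 (prior 1/3): chest 3 is available, opened with probability 3/4; weight (1/3)·(3/4) = 1/4.
If it is in chest 2 (prior 1/3): only chest 3 is available, probability 1; weight (1/3)·1 = 1/3.
If it is in chest 3 (prior 1/3): the guide opened chest 3, so this case is ruled out; weight (1/3)·0 = 0.
The weights sum to 7/12.
So P(the ruby in chest 2 | the guide opened chest 3) = (1/3) / (7/12) = 4/7.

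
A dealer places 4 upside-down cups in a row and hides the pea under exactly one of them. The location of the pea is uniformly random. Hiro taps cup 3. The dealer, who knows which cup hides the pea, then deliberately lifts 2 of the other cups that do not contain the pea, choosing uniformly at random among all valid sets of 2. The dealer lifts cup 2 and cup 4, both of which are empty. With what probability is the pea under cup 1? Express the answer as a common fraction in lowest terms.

Consider each possible location of the pea in turn.
If it is under cup 1 (prior 1/4): the dealer has no choice, probability 1; weight (1/4)·1 = 1/4.
If it is under either of cups 2 and 4 (prior 1/4 each): that cup was opened and seen not to hold the prize — ruled out; weight (1/4)·0 = 0 each.
If it is under cup 3 (prior 1/4): the dealer has 3 equally likely choices, so probability 1/3; weight (1/4)·(1/3) = 1/12.
The weights sum to 1/3.
So P(the pea under cup 1 | the dealer opened cup 2 and cup 4) = (1/4) / (1/3) = 3/4.

3/4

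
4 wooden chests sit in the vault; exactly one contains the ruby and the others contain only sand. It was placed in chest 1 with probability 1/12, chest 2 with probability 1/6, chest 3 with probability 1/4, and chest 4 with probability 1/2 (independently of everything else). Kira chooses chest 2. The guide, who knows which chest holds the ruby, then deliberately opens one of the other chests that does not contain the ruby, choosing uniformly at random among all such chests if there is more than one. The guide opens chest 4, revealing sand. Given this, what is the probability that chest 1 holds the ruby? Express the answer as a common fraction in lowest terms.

Consider each possible location of the ruby in turn.
If it is in chest 1 (prior 1/12): the guide has 2 equally likely choices, so probability 1/2; weight (1/12)·(1/2) = 1/24.
If it is in chest 2 (prior 1/6): the guide has 3 equally likely choices, so probability 1/3; weight (1/6)·(1/3) = 1/18.
If it is in chest 3 (prior 1/4): the guide has 2 equally likely choices, so probability 1/2; weight (1/4)·(1/2) = 1/8.
If it is in chest 4 (prior 1/2): the guide opened chest 4, so this case is ruled out; weight (1/2)·0 = 0.
The weights sum to 2/9.
So P(the ruby in chest 1 | the guide opened chest 4) = (1/24) / (2/9) = 3/16.

3/16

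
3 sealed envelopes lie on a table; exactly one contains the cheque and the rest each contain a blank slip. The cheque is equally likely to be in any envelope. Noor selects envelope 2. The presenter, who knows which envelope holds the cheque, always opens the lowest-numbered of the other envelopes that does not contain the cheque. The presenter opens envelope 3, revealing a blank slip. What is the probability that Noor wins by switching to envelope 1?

Consider each possible location of the cheque in turn.
If it is in envelope 1 (prior 1/3): envelope 3 is the lowest-numbered option available, probability 1; weight (1/3)·1 = 1/3.
If it is in envelope 2 (prior 1/3): the presenter would have opened envelope 1 instead, probability 0; weight (1/3)·0 = 0.
If it is in envelope 3 (prior 1/3): the presenter opened envelope 3, so this case is ruled out; weight (1/3)·0 = 0.
The weights sum to 1/3.
So P(the cheque in envelope 1 | the presenter opened envelope 3) = (1/3) / (1/3) = 1.

1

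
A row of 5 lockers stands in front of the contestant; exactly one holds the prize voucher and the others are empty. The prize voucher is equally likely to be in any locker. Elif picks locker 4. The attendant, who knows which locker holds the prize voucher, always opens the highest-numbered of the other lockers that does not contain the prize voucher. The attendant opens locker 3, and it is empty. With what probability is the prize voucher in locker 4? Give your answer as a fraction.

Condition on the true location of the prize voucher.
If it is in any of lockers 1, 2, and 4 (prior 1/5 each): the attendant would have opened locker 5 instead, probability 0; weight (1/5)·0 = 0 each.
If it is in locker 3 (prior 1/5): the attendant opened locker 3, so this case is ruled out; weight (1/5)·0 = 0.
If it is in locker 5 (prior 1/5): locker 3 is the highest-numbered option available, probability 1; weight (1/5)·1 = 1/5.
The weights sum to 1/5.
So P(the prize voucher in locker 4 | the attendant opened locker 3) = 0 / (1/5) = 0.

0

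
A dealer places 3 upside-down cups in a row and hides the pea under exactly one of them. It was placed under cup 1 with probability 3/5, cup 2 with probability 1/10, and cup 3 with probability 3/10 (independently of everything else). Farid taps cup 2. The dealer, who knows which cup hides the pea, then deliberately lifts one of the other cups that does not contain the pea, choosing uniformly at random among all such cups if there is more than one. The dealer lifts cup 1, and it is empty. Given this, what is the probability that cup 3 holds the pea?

Apply Bayes' rule, conditioning on where the pea actually is.
If it is under cup 1 (prior 3/5): the dealer opened cup 1, so this case is ruled out; weight (3/5)·0 = 0.
If it is under cup 2 (prior 1/10): the dealer has 2 equally likely choices, so probability 1/2; weight (1/10)·(1/2) = 1/20.
If it is under cup 3 (prior 3/10): the dealer has no choice, probability 1; weight (3/10)·1 = 3/10.
The weights sum to 7/20.
So P(the pea under cup 3 | the dealer opened cup 1) = (3/10) / (7/20) = 6/7.

6/7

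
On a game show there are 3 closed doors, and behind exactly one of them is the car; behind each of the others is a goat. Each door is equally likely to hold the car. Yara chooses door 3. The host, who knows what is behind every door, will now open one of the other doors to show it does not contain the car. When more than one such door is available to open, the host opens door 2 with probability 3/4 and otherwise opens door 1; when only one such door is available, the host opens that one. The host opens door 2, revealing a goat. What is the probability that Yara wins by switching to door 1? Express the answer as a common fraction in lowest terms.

4/7

Apply Bayes' rule, conditioning on where the car actually is.
If it is behind door 1 (prior 1/3): only door 2 is available, probability 1; weight (1/3)·1 = 1/3.
If it is behind door 2 (prior 1/3): the host opened door 2, so this case is ruled out; weight (1/3)·0 = 0.
If it is behind door 3 (prior 1/3): door 2 is available, opened with probability 3/4; weight (1/3)·(3/4) = 1/4.
The weights sum to 7/12.
So P(the car behind door 1 | the host opened door 2) = (1/3) / (7/12) = 4/7.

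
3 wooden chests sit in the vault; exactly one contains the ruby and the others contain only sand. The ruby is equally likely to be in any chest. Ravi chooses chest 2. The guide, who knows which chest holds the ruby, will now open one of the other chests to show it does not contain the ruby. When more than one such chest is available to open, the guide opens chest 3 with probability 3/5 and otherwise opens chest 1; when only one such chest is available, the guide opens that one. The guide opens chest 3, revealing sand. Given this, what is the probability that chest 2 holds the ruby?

3/8

Apply Bayes' rule, conditioning on where the ruby actually is.
If it is in chest 1 (prior 1/3): only chest 3 is available, probability 1; weight (1/3)·1 = 1/3.
If it is in chest 2 (prior 1/3): chest 3 is available, opened with probability 3/5; weight (1/3)·(3/5) = 1/5.
If it is in chest 3 (prior 1/3): the guide opened chest 3, so this case is ruled out; weight (1/3)·0 = 0.
The weights sum to 8/15.
So P(the ruby in chest 2 | the guide opened chest 3) = (1/5) / (8/15) = 3/8.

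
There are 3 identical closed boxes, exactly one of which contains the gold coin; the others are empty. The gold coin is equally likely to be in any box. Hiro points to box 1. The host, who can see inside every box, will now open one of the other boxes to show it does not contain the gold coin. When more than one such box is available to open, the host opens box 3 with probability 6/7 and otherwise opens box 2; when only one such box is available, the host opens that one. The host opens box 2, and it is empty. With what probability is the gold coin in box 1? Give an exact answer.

1/8

Consider each possible location of the gold coin in turn.
If it is in box 1 (prior 1/3): box 3 is available but not opened, probability 1/7; weight (1/3)·(1/7) = 1/21.
If it is in box 2 (prior 1/3): the host opened box 2, so this case is ruled out; weight (1/3)·0 = 0.
If it is in box 3 (prior 1/3): only box 2 is available, probability 1; weight (1/3)·1 = 1/3.
The weights sum to 8/21.
So P(the gold coin in box 1 | the host opened box 2) = (1/21) / (8/21) = 1/8.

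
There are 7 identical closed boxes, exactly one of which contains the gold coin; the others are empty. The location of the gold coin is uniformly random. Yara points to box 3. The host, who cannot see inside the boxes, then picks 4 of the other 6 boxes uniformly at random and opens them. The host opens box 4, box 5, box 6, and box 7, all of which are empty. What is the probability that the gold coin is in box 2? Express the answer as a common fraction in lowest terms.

1/3

Apply Bayes' rule, conditioning on where the gold coin actually is.
If it is in any of boxes 1, 2, and 3 (prior 1/7 each): the host picks exactly this set with probability 1/15 regardless, and none is the prize; weight (1/7)·(1/15) = 1/105 each.
If it is in any of boxes 4, 5, 6, and 7 (prior 1/7 each): that box was opened and seen not to hold the prize — ruled out; weight (1/7)·0 = 0 each.
The weights sum to 1/35.
So P(the gold coin in box 2 | the host opened box 4, box 5, box 6, and box 7) = (1/105) / (1/35) = 1/3.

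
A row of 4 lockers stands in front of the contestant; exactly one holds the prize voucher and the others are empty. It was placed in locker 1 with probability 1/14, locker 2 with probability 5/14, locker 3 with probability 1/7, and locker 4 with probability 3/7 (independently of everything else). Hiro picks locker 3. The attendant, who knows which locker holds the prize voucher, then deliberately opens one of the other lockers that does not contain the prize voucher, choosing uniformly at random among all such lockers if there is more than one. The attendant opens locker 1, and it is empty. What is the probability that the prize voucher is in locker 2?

15/37

Condition on the true location of the prize voucher.
If it is in locker 1 (prior 1/14): the attendant opened locker 1, so this case is ruled out; weight (1/14)·0 = 0.
If it is in locker 2 (prior 5/14): the attendant has 2 equally likely choices, so probability 1/2; weight (5/14)·(1/2) = 5/28.
If it is in locker 3 (prior 1/7): the attendant has 3 equally likely choices, so probability 1/3; weight (1/7)·(1/3) = 1/21.
If it is in locker 4 (prior 3/7): the attendant has 2 equally likely choices, so probability 1/2; weight (3/7)·(1/2) = 3/14.
The weights sum to 37/84.
So P(the prize voucher in locker 2 | the attendant opened locker 1) = (5/28) / (37/84) = 15/37.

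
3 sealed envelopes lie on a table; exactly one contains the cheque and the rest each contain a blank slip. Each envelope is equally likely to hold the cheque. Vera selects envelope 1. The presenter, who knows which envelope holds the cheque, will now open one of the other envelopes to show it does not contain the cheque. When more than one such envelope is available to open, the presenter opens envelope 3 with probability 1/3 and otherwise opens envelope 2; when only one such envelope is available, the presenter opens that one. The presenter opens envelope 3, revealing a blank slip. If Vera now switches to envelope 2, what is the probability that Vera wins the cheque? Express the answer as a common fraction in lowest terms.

Condition on the true location of the cheque.
If it is in envelope 1 (prior 1/3): envelope 3 is available, opened with probability 1/3; weight (1/3)·(1/3) = 1/9.
If it is in envelope 2 (prior 1/3): only envelope 3 is available, probability 1; weight (1/3)·1 = 1/3.
If it is in envelope 3 (prior 1/3): the presenter opened envelope 3, so this case is ruled out; weight (1/3)·0 = 0.
The weights sum to 4/9.
So P(the cheque in envelope 2 | the presenter opened envelope 3) = (1/3) / (4/9) = 3/4.

3/4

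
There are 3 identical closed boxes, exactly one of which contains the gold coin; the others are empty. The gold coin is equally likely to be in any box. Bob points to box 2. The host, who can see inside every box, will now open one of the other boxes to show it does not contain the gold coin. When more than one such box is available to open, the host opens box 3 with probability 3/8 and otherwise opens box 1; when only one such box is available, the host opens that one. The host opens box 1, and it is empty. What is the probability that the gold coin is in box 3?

Consider each possible location of the gold coin in turn.
If it is in box 1 (prior 1/3): the host opened box 1, so this case is ruled out; weight (1/3)·0 = 0.
If it is in box 2 (prior 1/3): box 3 is available but not opened, probability 5/8; weight (1/3)·(5/8) = 5/24.
If it is in box 3 (prior 1/3): only box 1 is available, probability 1; weight (1/3)·1 = 1/3.
The weights sum to 13/24.
So P(the gold coin in box 3 | the host opened box 1) = (1/3) / (13/24) = 8/13.

8/13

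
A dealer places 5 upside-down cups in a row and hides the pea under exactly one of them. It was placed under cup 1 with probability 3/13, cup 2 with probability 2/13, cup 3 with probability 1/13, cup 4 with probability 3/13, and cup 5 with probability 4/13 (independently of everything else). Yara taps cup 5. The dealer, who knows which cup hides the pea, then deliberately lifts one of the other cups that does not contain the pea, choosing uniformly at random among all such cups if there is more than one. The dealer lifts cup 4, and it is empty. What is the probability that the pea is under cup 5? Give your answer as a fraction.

1/3

Apply Bayes' rule, conditioning on where the pea actually is.
If it is under cup 1 (prior 3/13): the dealer has 3 equally likely choices, so probability 1/3; weight (3/13)·(1/3) = 1/13.
If it is under cup 2 (prior 2/13): the dealer has 3 equally likely choices, so probability 1/3; weight (2/13)·(1/3) = 2/39.
If it is under cup 3 (prior 1/13): the dealer has 3 equally likely choices, so probability 1/3; weight (1/13)·(1/3) = 1/39.
If it is under cup 4 (prior 3/13): the dealer opened cup 4, so this case is ruled out; weight (3/13)·0 = 0.
If it is under cup 5 (prior 4/13): the dealer has 4 equally likely choices, so probability 1/4; weight (4/13)·(1/4) = 1/13.
The weights sum to 3/13.
So P(the pea under cup 5 | the dealer opened cup 4) = (1/13) / (3/13) = 1/3.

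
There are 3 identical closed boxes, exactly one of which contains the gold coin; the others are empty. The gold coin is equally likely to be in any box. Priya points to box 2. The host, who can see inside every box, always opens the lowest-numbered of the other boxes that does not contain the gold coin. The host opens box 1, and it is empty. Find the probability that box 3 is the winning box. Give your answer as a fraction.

1/2

Apply Bayes' rule, conditioning on where the gold coin actually is.
If it is in box 1 (prior 1/3): the host opened box 1, so this case is ruled out; weight (1/3)·0 = 0.
If it is in either of boxes 2 and 3 (prior 1/3 each): box 1 is the lowest-numbered option available, probability 1; weight (1/3)·1 = 1/3 each.
The weights sum to 2/3.
So P(the gold coin in box 3 | the host opened box 1) = (1/3) / (2/3) = 1/2.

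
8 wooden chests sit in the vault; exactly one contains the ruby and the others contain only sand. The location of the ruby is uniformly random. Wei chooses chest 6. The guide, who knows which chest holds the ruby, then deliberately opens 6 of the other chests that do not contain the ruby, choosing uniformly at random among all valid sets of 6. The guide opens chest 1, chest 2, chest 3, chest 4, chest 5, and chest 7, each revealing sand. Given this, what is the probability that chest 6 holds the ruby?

1/8

Consider each possible location of the ruby in turn.
If it is in any of chests 1, 2, 3, 4, 5, and 7 (prior 1/8 each): that chest was opened and seen not to hold the prize — ruled out; weight (1/8)·0 = 0 each.
If it is in chest 6 (prior 1/8): the guide has 7 equally likely choices, so probability 1/7; weight (1/8)·(1/7) = 1/56.
If it is in chest 8 (prior 1/8): the guide has no choice, probability 1; weight (1/8)·1 = 1/8.
The weights sum to 1/7.
So P(the ruby in chest 6 | the guide opened chest 1, chest 2, chest 3, chest 4, chest 5, and chest 7) = (1/56) / (1/7) = 1/8.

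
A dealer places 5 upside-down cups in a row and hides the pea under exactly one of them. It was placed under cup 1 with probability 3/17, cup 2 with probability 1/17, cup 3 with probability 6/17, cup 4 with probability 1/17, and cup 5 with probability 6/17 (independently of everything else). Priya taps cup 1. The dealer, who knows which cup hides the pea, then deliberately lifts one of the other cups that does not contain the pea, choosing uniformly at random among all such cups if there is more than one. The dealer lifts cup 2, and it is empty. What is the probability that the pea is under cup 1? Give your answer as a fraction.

9/61

Apply Bayes' rule, conditioning on where the pea actually is.
If it is under cup 1 (prior 3/17): the dealer has 4 equally likely choices, so probability 1/4; weight (3/17)·(1/4) = 3/68.
If it is under cup 2 (prior 1/17): the dealer opened cup 2, so this case is ruled out; weight (1/17)·0 = 0.
If it is under either of cups 3 and 5 (prior 6/17 each): the dealer has 3 equally likely choices, so probability 1/3; weight (6/17)·(1/3) = 2/17 each.
If it is under cup 4 (prior 1/17): the dealer has 3 equally likely choices, so probability 1/3; weight (1/17)·(1/3) = 1/51.
The weights sum to 61/204.
So P(the pea under cup 1 | the dealer opened cup 2) = (3/68) / (61/204) = 9/61.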